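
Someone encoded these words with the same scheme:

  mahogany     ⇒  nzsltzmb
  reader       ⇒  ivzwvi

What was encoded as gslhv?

Letters are reflected about the middle of the alphabet (position → 25−position): Atbash.
Reversing it on gslhv: g↔t, s↔h, l↔o, h↔s, v↔e.

those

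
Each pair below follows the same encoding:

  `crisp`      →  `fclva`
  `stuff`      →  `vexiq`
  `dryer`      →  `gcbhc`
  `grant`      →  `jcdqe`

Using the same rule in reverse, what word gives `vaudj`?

spray

Shifts by position in crisp: pos 0: c→f (+3), pos 1: r→c (+11), pos 2: i→l (+3), pos 3: s→v (+3), pos 4: p→a (+11) — repeating every 3. A repeating key of period 3 is used — shifts +3, +11, +3 over and over.
Undoing it on vaudj: v−3=s, a−11=p, u−3=r, d−3=a, j−11=y.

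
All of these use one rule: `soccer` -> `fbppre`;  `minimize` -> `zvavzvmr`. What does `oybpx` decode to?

block

Compare letters: s→f is +13, o→b is +13, c→p is +13 — a constant shift. This is a Caesar cipher with shift 13.
Decoding oybpx: o−13=b, y−13=l, b−13=o, p−13=c, x−13=k.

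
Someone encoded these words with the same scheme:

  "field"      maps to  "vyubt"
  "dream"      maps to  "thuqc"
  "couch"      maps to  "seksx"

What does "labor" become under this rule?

Compare letters: f→v is +16, i→y is +16, e→u is +16 — a constant shift. Every letter moves 16 places later in the alphabet, wrapping around z→a.
For labor: l+16=b, a+16=q, b+16=r, o+16=e, r+16=h.

bqreh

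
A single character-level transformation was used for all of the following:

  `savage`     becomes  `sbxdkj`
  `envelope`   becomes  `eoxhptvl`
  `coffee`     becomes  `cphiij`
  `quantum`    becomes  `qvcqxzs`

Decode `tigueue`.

In savage: s→s is +0, a→b is +1, v→x is +2, a→d is +3 — the shift increases by 1 each position. Each letter shifts forward by its position index (0, 1, 2, …) — the shift grows by one for each successive letter.
Decoding tigueue: t−0=t, i−1=h, g−2=e, u−3=r, e−4=a, u−5=p, e−6=y.

therapy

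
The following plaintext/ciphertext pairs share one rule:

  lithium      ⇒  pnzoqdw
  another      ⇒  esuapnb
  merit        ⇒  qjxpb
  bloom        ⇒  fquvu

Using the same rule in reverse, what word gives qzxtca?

murmur

In lithium: l→p is +4, i→n is +5, t→z is +6, h→o is +7 — the shift increases by 1 each position. The shift increases by 1 at each position, starting from +4: 4, 5, 6, ….
Reversing it on qzxtca: q−4=m, z−5=u, x−6=r, t−7=m, c−8=u, a−9=r.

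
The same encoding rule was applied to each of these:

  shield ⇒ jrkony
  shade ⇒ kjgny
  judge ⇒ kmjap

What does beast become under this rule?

The output letters match the input read backwards, each shifted +6: shield reversed is dleihs. Read the word backwards and shift each letter +6.
On beast: reverse → tsaeb; then shift: t+6=z, s+6=y, a+6=g, e+6=k, b+6=h.

zygkh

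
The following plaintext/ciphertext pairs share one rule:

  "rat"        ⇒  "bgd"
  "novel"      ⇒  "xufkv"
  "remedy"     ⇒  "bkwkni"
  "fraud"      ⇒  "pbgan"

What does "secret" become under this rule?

ckmbkd

The shift depends on letter class: consonant r→b is +10, but vowel a→g is +6. The rule splits by letter class: vowels +6, consonants +10.
For secret: s(cons)+10=c, e(vowel)+6=k, c(cons)+10=m, r(cons)+10=b, e(vowel)+6=k, t(cons)+10=d.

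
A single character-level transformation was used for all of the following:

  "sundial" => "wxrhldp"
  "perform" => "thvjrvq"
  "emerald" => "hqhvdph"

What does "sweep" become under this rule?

wahht

The shift depends on letter class: consonant s→w is +4, but vowel u→x is +3. The rule splits by letter class: vowels +3, consonants +4.
Applying it to sweep: s(cons)+4=w, w(cons)+4=a, e(vowel)+3=h, e(vowel)+3=h, p(cons)+4=t.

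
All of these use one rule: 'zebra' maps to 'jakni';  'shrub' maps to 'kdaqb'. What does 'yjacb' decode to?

strap

The output letters match the input read backwards, each shifted +9: zebra reversed is arbez. Read the word backwards and shift each letter +9.
Reversing it on yjacb: shift back: y−9=p, j−9=a, a−9=r, c−9=t, b−9=s → parts; then reverse → strap.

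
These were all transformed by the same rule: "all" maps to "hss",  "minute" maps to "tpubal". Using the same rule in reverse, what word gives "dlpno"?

weigh

Compare letters: a→h is +7, l→s is +7, l→s is +7 — a constant shift. Every letter moves 7 places later in the alphabet, wrapping around z→a.
Reversing it on dlpno: d−7=w, l−7=e, p−7=i, n−7=g, o−7=h.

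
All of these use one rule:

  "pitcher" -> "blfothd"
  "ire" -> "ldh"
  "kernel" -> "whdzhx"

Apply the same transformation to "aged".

The shift depends on letter class: consonant p→b is +12, but vowel i→l is +3. Vowels shift forward by 3 and consonants shift forward by 12.
Applying it to aged: a(vowel)+3=d, g(cons)+12=s, e(vowel)+3=h, d(cons)+12=p.

dshp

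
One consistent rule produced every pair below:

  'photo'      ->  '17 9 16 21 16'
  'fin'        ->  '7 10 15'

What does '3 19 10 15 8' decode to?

p is letter #16 and maps to 17: an offset of 1. The number is (letter's place in the alphabet, a=1) + 1.
Decoding 3 19 10 15 8: 3→(3−1)÷1=2=b, 19→(19−1)÷1=18=r, 10→(10−1)÷1=9=i, 15→(15−1)÷1=14=n, 8→(8−1)÷1=7=g.

bring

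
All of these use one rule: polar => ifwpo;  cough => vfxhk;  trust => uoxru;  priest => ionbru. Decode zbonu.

p(15)→i(8) and o(14)→f(5) fit y≡3x+15 (mod 26); the inverse of 3 mod 26 is 9. Each letter's alphabet position (a=0..z=25) is mapped through 3·x+15 mod 26 — an affine cipher.
Reversing it on zbonu: z(25)→9·(25−15)≡12=m; b(1)→9·(1−15)≡4=e; o(14)→9·(14−15)≡17=r; n(13)→9·(13−15)≡8=i; u(20)→9·(20−15)≡19=t (all mod 26).

merit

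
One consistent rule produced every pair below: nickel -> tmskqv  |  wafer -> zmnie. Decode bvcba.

stunt

Two steps: reverse the string, then apply a Caesar shift of +8.
Reversing it on bvcba: shift back: b−8=t, v−8=n, c−8=u, b−8=t, a−8=s → tnuts; then reverse → stunt.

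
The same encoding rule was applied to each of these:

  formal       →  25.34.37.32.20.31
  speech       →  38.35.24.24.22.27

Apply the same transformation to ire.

28.37.24

f is letter #6 and maps to 25: an offset of 19. The number is (letter's place in the alphabet, a=1) + 19.
For ire: i=9→28, r=18→37, e=5→24.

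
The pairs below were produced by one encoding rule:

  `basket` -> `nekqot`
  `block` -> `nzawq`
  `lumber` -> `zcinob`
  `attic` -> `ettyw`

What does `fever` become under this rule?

b(1)→n(13) and a(0)→e(4) fit y≡9x+4 (mod 26); the inverse of 9 mod 26 is 3. This is an affine cipher: with a=0,…,z=25, each position x becomes (9x+4) mod 26.
On fever: f(5)→9·5+4≡23=x; e(4)→9·4+4≡14=o; v(21)→9·21+4≡11=l; e(4)→9·4+4≡14=o; r(17)→9·17+4≡1=b (all mod 26).

xolob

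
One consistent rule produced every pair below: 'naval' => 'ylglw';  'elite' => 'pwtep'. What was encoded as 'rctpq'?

Compare letters: n→y is +11, a→l is +11, v→g is +11 — a constant shift. Each letter is shifted forward by 11 in the alphabet (a Caesar shift of +11).
Decoding rctpq: r−11=g, c−11=r, t−11=i, p−11=e, q−11=f.

grief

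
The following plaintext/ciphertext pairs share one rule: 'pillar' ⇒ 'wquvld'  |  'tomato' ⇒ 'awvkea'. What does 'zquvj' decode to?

In pillar: p→w is +7, i→q is +8, l→u is +9, l→v is +10 — the shift increases by 1 each position. Each letter shifts forward by (position + 7), i.e. 7, 8, 9, … — the shift grows by one for each successive letter.
Reversing it on zquvj: z−7=s, q−8=i, u−9=l, v−10=l, j−11=y.

silly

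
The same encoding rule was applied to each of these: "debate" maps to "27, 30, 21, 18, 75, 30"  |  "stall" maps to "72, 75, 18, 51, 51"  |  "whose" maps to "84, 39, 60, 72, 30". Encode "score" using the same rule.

72, 24, 60, 69, 30

d(#4)→27 and e(#5)→30: differences scale by 3, so n = 3·pos + 15. The formula is n = 3×(alphabet index, a=1) + 15.
For score: s=19→72, c=3→24, o=15→60, r=18→69, e=5→30.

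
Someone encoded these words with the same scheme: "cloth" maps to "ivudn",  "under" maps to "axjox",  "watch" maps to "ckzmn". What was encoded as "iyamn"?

couch

Shifts by position in cloth: pos 0: c→i (+6), pos 1: l→v (+10), pos 2: o→u (+6), pos 3: t→d (+10) — repeating every 2. The shifts repeat in a cycle of length 2: positions 0,1,… shift by +6, +10, then the pattern repeats.
Reversing it on iyamn: i−6=c, y−10=o, a−6=u, m−10=c, n−6=h.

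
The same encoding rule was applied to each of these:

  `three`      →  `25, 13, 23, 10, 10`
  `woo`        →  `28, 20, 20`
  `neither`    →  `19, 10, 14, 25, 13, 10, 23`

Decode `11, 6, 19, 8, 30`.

t is letter #20 and maps to 25: an offset of 5. The number is (letter's place in the alphabet, a=1) + 5.
Decoding 11, 6, 19, 8, 30: 11→(11−5)÷1=6=f, 6→(6−5)÷1=1=a, 19→(19−5)÷1=14=n, 8→(8−5)÷1=3=c, 30→(30−5)÷1=25=y.

fancy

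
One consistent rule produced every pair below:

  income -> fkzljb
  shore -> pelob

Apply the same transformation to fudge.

cradb

This is a Caesar cipher with shift 23.
On fudge: f+23=c, u+23=r, d+23=a, g+23=d, e+23=b.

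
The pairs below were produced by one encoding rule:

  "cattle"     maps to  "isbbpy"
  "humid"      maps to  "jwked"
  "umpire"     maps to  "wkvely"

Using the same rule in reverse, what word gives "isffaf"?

cannon

c(2)→i(8) and a(0)→s(18) fit y≡21x+18 (mod 26); the inverse of 21 mod 26 is 5. This is an affine cipher: with a=0,…,z=25, each position x becomes (21x+18) mod 26.
Decoding isffaf: i(8)→5·(8−18)≡2=c; s(18)→5·(18−18)≡0=a; f(5)→5·(5−18)≡13=n; f(5)→5·(5−18)≡13=n; a(0)→5·(0−18)≡14=o; f(5)→5·(5−18)≡13=n (all mod 26).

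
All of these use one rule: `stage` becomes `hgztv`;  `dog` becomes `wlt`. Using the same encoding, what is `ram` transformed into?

izn

Letters are reflected about the middle of the alphabet (position → 25−position): Atbash.
For ram: r↔i, a↔z, m↔n.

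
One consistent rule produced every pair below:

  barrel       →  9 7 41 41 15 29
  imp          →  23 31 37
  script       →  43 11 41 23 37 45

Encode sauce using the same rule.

The formula is n = 2×(alphabet index, a=1) + 5.
For sauce: s=19→43, a=1→7, u=21→47, c=3→11, e=5→15.

43 7 47 11 15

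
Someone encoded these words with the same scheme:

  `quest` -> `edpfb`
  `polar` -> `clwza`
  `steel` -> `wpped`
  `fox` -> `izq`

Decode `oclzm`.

board

The output letters match the input read backwards, each shifted +11: quest reversed is tseuq. Two steps: reverse the string, then apply a Caesar shift of +11.
Undoing it on oclzm: shift back: o−11=d, c−11=r, l−11=a, z−11=o, m−11=b → draob; then reverse → board.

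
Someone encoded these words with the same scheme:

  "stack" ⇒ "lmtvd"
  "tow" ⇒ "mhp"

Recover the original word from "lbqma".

Each letter is shifted forward by 19 in the alphabet (a Caesar shift of +19).
Decoding lbqma: l−19=s, b−19=i, q−19=x, m−19=t, a−19=h.

sixth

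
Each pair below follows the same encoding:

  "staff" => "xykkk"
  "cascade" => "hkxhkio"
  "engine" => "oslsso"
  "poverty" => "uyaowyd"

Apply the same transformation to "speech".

xuoohm

The shift depends on letter class: consonant s→x is +5, but vowel a→k is +10. Two shifts are in play — +10 for a/e/i/o/u, +5 for every other letter.
For speech: s(cons)+5=x, p(cons)+5=u, e(vowel)+10=o, e(vowel)+10=o, c(cons)+5=h, h(cons)+5=m.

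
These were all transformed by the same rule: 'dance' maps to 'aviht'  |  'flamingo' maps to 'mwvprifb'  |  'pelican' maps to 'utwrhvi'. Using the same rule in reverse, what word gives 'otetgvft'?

beverage

d(3)→a(0) and a(0)→v(21) fit y≡19x+21 (mod 26); the inverse of 19 mod 26 is 11. Each letter's alphabet position (a=0..z=25) is mapped through 19·x+21 mod 26 — an affine cipher.
Undoing it on otetgvft: o(14)→11·(14−21)≡1=b; t(19)→11·(19−21)≡4=e; e(4)→11·(4−21)≡21=v; t(19)→11·(19−21)≡4=e; g(6)→11·(6−21)≡17=r; v(21)→11·(21−21)≡0=a; f(5)→11·(5−21)≡6=g; t(19)→11·(19−21)≡4=e (all mod 26).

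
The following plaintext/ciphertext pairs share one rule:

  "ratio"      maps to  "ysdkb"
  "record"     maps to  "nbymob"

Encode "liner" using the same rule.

Read the word backwards and shift each letter +10.
Applying it to liner: reverse → renil; then shift: r+10=b, e+10=o, n+10=x, i+10=s, l+10=v.

boxsv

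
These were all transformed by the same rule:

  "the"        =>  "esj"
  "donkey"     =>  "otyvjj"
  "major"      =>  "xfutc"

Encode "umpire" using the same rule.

The shift depends on letter class: consonant t→e is +11, but vowel e→j is +5. Vowels shift forward by 5 and consonants shift forward by 11.
On umpire: u(vowel)+5=z, m(cons)+11=x, p(cons)+11=a, i(vowel)+5=n, r(cons)+11=c, e(vowel)+5=j.

zxancj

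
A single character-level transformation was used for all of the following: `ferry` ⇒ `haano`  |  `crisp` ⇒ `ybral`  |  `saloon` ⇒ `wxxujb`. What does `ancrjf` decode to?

The output letters match the input read backwards, each shifted +9: ferry reversed is yrref. The word is reversed, then every letter is shifted forward by 9.
Undoing it on ancrjf: shift back: a−9=r, n−9=e, c−9=t, r−9=i, j−9=a, f−9=w → retiaw; then reverse → waiter.

waiter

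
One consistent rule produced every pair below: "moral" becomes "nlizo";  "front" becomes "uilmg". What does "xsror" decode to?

Each pair mirrors across the alphabet (m↔n, o↔l, r↔i): positions sum to 25. Each letter is replaced by its mirror in the alphabet: a↔z, b↔y, c↔x, and so on (the Atbash cipher).
Decoding xsror: x↔c, s↔h, r↔i, o↔l, r↔i.

chili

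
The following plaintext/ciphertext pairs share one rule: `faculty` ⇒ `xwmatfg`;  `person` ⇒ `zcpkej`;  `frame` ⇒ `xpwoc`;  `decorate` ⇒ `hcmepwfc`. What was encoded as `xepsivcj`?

f(5)→x(23) and a(0)→w(22) fit y≡21x+22 (mod 26); the inverse of 21 mod 26 is 5. This is an affine cipher: with a=0,…,z=25, each position x becomes (21x+22) mod 26.
Reversing it on xepsivcj: x(23)→5·(23−22)≡5=f; e(4)→5·(4−22)≡14=o; p(15)→5·(15−22)≡17=r; s(18)→5·(18−22)≡6=g; i(8)→5·(8−22)≡8=i; v(21)→5·(21−22)≡21=v; c(2)→5·(2−22)≡4=e; j(9)→5·(9−22)≡13=n (all mod 26).

forgiven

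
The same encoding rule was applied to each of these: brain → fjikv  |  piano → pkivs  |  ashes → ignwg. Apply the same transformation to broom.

fjssy

This is an affine cipher: with a=0,…,z=25, each position x becomes (23x+8) mod 26.
For broom: b(1)→23·1+8≡5=f; r(17)→23·17+8≡9=j; o(14)→23·14+8≡18=s; o(14)→23·14+8≡18=s; m(12)→23·12+8≡24=y (all mod 26).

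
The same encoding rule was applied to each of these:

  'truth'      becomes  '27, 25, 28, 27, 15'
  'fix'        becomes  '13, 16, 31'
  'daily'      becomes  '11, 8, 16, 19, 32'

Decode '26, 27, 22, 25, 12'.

store

t is letter #20 and maps to 27: an offset of 7. Letters become their 1-based position plus 7 (so a→8, b→9, …).
Reversing it on 26, 27, 22, 25, 12: 26→(26−7)÷1=19=s, 27→(27−7)÷1=20=t, 22→(22−7)÷1=15=o, 25→(25−7)÷1=18=r, 12→(12−7)÷1=5=e.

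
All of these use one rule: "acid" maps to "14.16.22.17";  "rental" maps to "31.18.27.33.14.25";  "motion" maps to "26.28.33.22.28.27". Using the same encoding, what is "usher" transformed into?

a is letter #1 and maps to 14: an offset of 13. Letters become their 1-based position plus 13 (so a→14, b→15, …).
Applying it to usher: u=21→34, s=19→32, h=8→21, e=5→18, r=18→31.

34.32.21.18.31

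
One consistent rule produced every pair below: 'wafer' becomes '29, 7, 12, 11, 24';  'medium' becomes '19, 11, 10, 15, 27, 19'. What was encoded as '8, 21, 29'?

w is letter #23 and maps to 29: an offset of 6. The number is (letter's place in the alphabet, a=1) + 6.
Reversing it on 8, 21, 29: 8→(8−6)÷1=2=b, 21→(21−6)÷1=15=o, 29→(29−6)÷1=23=w.

bow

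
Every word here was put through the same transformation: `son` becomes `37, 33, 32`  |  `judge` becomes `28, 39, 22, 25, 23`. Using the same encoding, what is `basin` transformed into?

s is letter #19 and maps to 37: an offset of 18. Letters become their 1-based position plus 18 (so a→19, b→20, …).
On basin: b=2→20, a=1→19, s=19→37, i=9→27, n=14→32.

20, 19, 37, 27, 32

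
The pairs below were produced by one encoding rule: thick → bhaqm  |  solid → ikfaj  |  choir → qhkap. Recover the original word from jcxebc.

debate

t(19)→b(1) and h(7)→h(7) fit y≡19x+4 (mod 26); the inverse of 19 mod 26 is 11. This is an affine cipher: with a=0,…,z=25, each position x becomes (19x+4) mod 26.
Decoding jcxebc: j(9)→11·(9−4)≡3=d; c(2)→11·(2−4)≡4=e; x(23)→11·(23−4)≡1=b; e(4)→11·(4−4)≡0=a; b(1)→11·(1−4)≡19=t; c(2)→11·(2−4)≡4=e (all mod 26).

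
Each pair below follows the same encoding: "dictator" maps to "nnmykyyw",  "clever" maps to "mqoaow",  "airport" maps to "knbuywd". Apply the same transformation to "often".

The shifts repeat in a cycle of length 2: positions 0,1,… shift by +10, +5, then the pattern repeats.
For often: o+10=y, f+5=k, t+10=d, e+5=j, n+10=x.

ykdjx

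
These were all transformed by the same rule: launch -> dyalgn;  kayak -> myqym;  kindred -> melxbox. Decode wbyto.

grape

l(11)→d(3) and a(0)→y(24) fit y≡17x+24 (mod 26); the inverse of 17 mod 26 is 23. This is an affine cipher: with a=0,…,z=25, each position x becomes (17x+24) mod 26.
Undoing it on wbyto: w(22)→23·(22−24)≡6=g; b(1)→23·(1−24)≡17=r; y(24)→23·(24−24)≡0=a; t(19)→23·(19−24)≡15=p; o(14)→23·(14−24)≡4=e (all mod 26).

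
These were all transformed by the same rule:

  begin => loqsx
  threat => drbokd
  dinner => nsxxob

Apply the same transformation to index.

sxnoh

Compare letters: b→l is +10, e→o is +10, g→q is +10 — a constant shift. Every letter moves 10 places later in the alphabet, wrapping around z→a.
For index: i+10=s, n+10=x, d+10=n, e+10=o, x+10=h.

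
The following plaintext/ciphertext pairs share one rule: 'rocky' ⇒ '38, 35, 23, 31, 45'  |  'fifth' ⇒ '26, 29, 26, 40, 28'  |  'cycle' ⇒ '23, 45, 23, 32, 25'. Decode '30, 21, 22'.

jab

r is letter #18 and maps to 38: an offset of 20. The number is (letter's place in the alphabet, a=1) + 20.
Reversing it on 30, 21, 22: 30→(30−20)÷1=10=j, 21→(21−20)÷1=1=a, 22→(22−20)÷1=2=b.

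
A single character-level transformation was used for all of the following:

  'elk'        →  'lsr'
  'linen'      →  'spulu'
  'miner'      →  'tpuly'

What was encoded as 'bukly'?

under

Each letter is shifted forward by 7 in the alphabet (a Caesar shift of +7).
Reversing it on bukly: b−7=u, u−7=n, k−7=d, l−7=e, y−7=r.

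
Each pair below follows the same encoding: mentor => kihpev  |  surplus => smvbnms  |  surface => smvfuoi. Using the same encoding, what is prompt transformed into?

This is an affine cipher: with a=0,…,z=25, each position x becomes (23x+20) mod 26.
On prompt: p(15)→23·15+20≡1=b; r(17)→23·17+20≡21=v; o(14)→23·14+20≡4=e; m(12)→23·12+20≡10=k; p(15)→23·15+20≡1=b; t(19)→23·19+20≡15=p (all mod 26).

bvekbp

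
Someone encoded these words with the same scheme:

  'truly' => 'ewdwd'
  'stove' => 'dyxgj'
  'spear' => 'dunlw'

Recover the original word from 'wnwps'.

linen

Shifts by position in truly: pos 0: t→e (+11), pos 1: r→w (+5), pos 2: u→d (+9), pos 3: l→w (+11), pos 4: y→d (+5) — repeating every 3. The shifts repeat in a cycle of length 3: positions 0,1,… shift by +11, +5, +9, then the pattern repeats.
Reversing it on wnwps: w−11=l, n−5=i, w−9=n, p−11=e, s−5=n.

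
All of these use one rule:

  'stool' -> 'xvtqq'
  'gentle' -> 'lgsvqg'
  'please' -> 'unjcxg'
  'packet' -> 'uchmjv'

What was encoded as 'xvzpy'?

It's a Vigenère-style cipher with numeric key [5,2]: position i shifts by key[i mod 2].
Undoing it on xvzpy: x−5=s, v−2=t, z−5=u, p−2=n, y−5=t.

stunt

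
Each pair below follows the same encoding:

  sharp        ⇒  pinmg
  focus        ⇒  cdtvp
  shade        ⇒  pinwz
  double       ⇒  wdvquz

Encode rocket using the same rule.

mdtrzs

s(18)→p(15) and h(7)→i(8) fit y≡3x+13 (mod 26); the inverse of 3 mod 26 is 9. This is an affine cipher: with a=0,…,z=25, each position x becomes (3x+13) mod 26.
Applying it to rocket: r(17)→3·17+13≡12=m; o(14)→3·14+13≡3=d; c(2)→3·2+13≡19=t; k(10)→3·10+13≡17=r; e(4)→3·4+13≡25=z; t(19)→3·19+13≡18=s (all mod 26).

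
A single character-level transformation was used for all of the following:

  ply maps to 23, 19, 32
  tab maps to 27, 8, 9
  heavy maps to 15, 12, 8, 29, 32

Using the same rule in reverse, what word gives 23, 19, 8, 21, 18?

plank

p is letter #16 and maps to 23: an offset of 7. Each letter is replaced by its alphabet position (a=1..z=26) + 7.
Undoing it on 23, 19, 8, 21, 18: 23→(23−7)÷1=16=p, 19→(19−7)÷1=12=l, 8→(8−7)÷1=1=a, 21→(21−7)÷1=14=n, 18→(18−7)÷1=11=k.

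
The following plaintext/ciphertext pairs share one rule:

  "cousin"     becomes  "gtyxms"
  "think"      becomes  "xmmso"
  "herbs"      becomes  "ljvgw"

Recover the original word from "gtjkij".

coffee

It's a Vigenère-style cipher with numeric key [4,5]: position i shifts by key[i mod 2].
Decoding gtjkij: g−4=c, t−5=o, j−4=f, k−5=f, i−4=e, j−5=e.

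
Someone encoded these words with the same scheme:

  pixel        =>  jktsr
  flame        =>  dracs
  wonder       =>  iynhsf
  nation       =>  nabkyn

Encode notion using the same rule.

nybkyn

This is an affine cipher: with a=0,…,z=25, each position x becomes (11x+0) mod 26.
For notion: n(13)→11·13+0≡13=n; o(14)→11·14+0≡24=y; t(19)→11·19+0≡1=b; i(8)→11·8+0≡10=k; o(14)→11·14+0≡24=y; n(13)→11·13+0≡13=n (all mod 26).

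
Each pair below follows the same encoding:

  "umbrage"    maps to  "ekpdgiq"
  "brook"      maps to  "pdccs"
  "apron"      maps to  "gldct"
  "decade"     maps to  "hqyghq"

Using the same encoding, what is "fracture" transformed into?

zdgyvedq

u(20)→e(4) and m(12)→k(10) fit y≡9x+6 (mod 26); the inverse of 9 mod 26 is 3. Treating letters as 0–25, the rule is x ↦ 9x + 6 (mod 26).
On fracture: f(5)→9·5+6≡25=z; r(17)→9·17+6≡3=d; a(0)→9·0+6≡6=g; c(2)→9·2+6≡24=y; t(19)→9·19+6≡21=v; u(20)→9·20+6≡4=e; r(17)→9·17+6≡3=d; e(4)→9·4+6≡16=q (all mod 26).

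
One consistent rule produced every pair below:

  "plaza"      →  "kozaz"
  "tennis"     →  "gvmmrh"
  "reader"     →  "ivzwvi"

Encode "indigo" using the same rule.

rmwrtl

Each pair mirrors across the alphabet (p↔k, l↔o, a↔z): positions sum to 25. Letters are reflected about the middle of the alphabet (position → 25−position): Atbash.
For indigo: i↔r, n↔m, d↔w, i↔r, g↔t, o↔l.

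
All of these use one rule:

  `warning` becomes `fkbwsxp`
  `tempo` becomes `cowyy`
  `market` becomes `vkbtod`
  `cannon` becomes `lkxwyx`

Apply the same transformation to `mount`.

Shifts by position in warning: pos 0: w→f (+9), pos 1: a→k (+10), pos 2: r→b (+10), pos 3: n→w (+9), pos 4: i→s (+10), pos 5: n→x (+10) — repeating every 3. A repeating key of period 3 is used — shifts +9, +10, +10 over and over.
Applying it to mount: m+9=v, o+10=y, u+10=e, n+9=w, t+10=d.

vyewd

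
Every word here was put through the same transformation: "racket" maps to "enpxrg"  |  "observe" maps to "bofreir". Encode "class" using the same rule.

This is a Caesar cipher with shift 13.
For class: c+13=p, l+13=y, a+13=n, s+13=f, s+13=f.

pynff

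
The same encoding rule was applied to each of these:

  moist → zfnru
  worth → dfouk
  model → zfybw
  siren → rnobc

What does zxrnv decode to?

This is an affine cipher: with a=0,…,z=25, each position x becomes (3x+15) mod 26.
Reversing it on zxrnv: z(25)→9·(25−15)≡12=m; x(23)→9·(23−15)≡20=u; r(17)→9·(17−15)≡18=s; n(13)→9·(13−15)≡8=i; v(21)→9·(21−15)≡2=c (all mod 26).

music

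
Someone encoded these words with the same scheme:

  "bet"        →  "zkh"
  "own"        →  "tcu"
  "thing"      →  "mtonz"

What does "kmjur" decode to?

lodge

Two steps: reverse the string, then apply a Caesar shift of +6.
Undoing it on kmjur: shift back: k−6=e, m−6=g, j−6=d, u−6=o, r−6=l → egdol; then reverse → lodge.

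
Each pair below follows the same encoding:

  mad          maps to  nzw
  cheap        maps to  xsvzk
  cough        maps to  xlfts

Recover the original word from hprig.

Each letter is replaced by its mirror in the alphabet: a↔z, b↔y, c↔x, and so on (the Atbash cipher).
Decoding hprig: h↔s, p↔k, r↔i, i↔r, g↔t.

skirt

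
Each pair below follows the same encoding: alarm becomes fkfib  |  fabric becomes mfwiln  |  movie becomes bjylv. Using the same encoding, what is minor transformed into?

Each letter's alphabet position (a=0..z=25) is mapped through 17·x+5 mod 26 — an affine cipher.
On minor: m(12)→17·12+5≡1=b; i(8)→17·8+5≡11=l; n(13)→17·13+5≡18=s; o(14)→17·14+5≡9=j; r(17)→17·17+5≡8=i (all mod 26).

blsji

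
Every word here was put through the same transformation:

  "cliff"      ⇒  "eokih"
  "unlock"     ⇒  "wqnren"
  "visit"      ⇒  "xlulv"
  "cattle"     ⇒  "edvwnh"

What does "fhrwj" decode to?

The shifts repeat in a cycle of length 2: positions 0,1,… shift by +2, +3, then the pattern repeats.
Reversing it on fhrwj: f−2=d, h−3=e, r−2=p, w−3=t, j−2=h.

depth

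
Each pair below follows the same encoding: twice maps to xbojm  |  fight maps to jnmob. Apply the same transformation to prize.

twogm

In twice: t→x is +4, w→b is +5, i→o is +6, c→j is +7 — the shift increases by 1 each position. Each letter shifts forward by (position + 4), i.e. 4, 5, 6, … — the shift grows by one for each successive letter.
For prize: p+4=t, r+5=w, i+6=o, z+7=g, e+8=m.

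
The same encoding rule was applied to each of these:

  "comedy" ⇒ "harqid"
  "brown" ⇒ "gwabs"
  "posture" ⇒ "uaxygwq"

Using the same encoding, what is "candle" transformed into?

hmsiqq

Vowels shift forward by 12 and consonants shift forward by 5.
On candle: c(cons)+5=h, a(vowel)+12=m, n(cons)+5=s, d(cons)+5=i, l(cons)+5=q, e(vowel)+12=q.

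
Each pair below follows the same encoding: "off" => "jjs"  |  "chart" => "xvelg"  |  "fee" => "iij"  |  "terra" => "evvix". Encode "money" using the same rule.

cirsq

The word is reversed, then every letter is shifted forward by 4.
On money: reverse → yenom; then shift: y+4=c, e+4=i, n+4=r, o+4=s, m+4=q.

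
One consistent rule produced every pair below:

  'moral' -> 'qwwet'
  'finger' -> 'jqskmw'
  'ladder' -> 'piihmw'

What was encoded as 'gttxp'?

Shifts by position in moral: pos 0: m→q (+4), pos 1: o→w (+8), pos 2: r→w (+5), pos 3: a→e (+4), pos 4: l→t (+8) — repeating every 3. It's a Vigenère-style cipher with numeric key [4,8,5]: position i shifts by key[i mod 3].
Decoding gttxp: g−4=c, t−8=l, t−5=o, x−4=t, p−8=h.

cloth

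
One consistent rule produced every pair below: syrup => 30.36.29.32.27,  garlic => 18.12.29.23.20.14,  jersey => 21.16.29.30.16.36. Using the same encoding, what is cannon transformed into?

Each letter is replaced by its alphabet position (a=1..z=26) + 11.
On cannon: c=3→14, a=1→12, n=14→25, n=14→25, o=15→26, n=14→25.

14.12.25.25.26.25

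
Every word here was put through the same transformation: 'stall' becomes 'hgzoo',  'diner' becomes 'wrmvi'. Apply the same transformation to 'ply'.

kob

This is the alphabet-reversal cipher (Atbash): a becomes z, b becomes y, etc.
Applying it to ply: p↔k, l↔o, y↔b.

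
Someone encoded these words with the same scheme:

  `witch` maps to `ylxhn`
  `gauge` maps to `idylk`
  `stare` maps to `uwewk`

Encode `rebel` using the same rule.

thfjr

In witch: w→y is +2, i→l is +3, t→x is +4, c→h is +5 — the shift increases by 1 each position. Letter i (0-indexed) is shifted by i+2, so successive shifts are 2, 3, 4, ….
On rebel: r+2=t, e+3=h, b+4=f, e+5=j, l+6=r.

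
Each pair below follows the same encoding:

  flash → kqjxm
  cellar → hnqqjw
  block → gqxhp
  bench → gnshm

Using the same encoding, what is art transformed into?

jwy

The shift depends on letter class: consonant f→k is +5, but vowel a→j is +9. Two shifts are in play — +9 for a/e/i/o/u, +5 for every other letter.
On art: a(vowel)+9=j, r(cons)+5=w, t(cons)+5=y.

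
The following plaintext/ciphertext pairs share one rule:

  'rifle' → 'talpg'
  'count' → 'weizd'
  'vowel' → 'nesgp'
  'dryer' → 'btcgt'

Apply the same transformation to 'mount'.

r(17)→t(19) and i(8)→a(0) fit y≡5x+12 (mod 26); the inverse of 5 mod 26 is 21. This is an affine cipher: with a=0,…,z=25, each position x becomes (5x+12) mod 26.
For mount: m(12)→5·12+12≡20=u; o(14)→5·14+12≡4=e; u(20)→5·20+12≡8=i; n(13)→5·13+12≡25=z; t(19)→5·19+12≡3=d (all mod 26).

ueizd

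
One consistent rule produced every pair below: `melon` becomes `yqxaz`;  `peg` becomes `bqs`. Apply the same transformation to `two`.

Each letter is shifted forward by 12 in the alphabet (a Caesar shift of +12).
For two: t+12=f, w+12=i, o+12=a.

fia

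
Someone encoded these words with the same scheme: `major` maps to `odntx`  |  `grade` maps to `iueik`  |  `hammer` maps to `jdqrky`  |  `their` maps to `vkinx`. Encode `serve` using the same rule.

uhvak

In major: m→o is +2, a→d is +3, j→n is +4, o→t is +5 — the shift increases by 1 each position. Letter i (0-indexed) is shifted by i+2, so successive shifts are 2, 3, 4, ….
For serve: s+2=u, e+3=h, r+4=v, v+5=a, e+6=k.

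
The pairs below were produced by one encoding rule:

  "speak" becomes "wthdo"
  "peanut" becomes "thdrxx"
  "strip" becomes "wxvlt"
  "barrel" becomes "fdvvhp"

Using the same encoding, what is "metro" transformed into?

The shift depends on letter class: consonant s→w is +4, but vowel e→h is +3. Vowels shift forward by 3 and consonants shift forward by 4.
On metro: m(cons)+4=q, e(vowel)+3=h, t(cons)+4=x, r(cons)+4=v, o(vowel)+3=r.

qhxvr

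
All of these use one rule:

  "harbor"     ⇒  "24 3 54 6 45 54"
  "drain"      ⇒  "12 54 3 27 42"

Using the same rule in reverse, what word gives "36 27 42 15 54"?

h(#8)→24 and a(#1)→3: differences scale by 3, so n = 3·pos + 0. Each letter becomes 3×(its alphabet position, a=1..z=26).
Decoding 36 27 42 15 54: 36→(36−0)÷3=12=l, 27→(27−0)÷3=9=i, 42→(42−0)÷3=14=n, 15→(15−0)÷3=5=e, 54→(54−0)÷3=18=r.

liner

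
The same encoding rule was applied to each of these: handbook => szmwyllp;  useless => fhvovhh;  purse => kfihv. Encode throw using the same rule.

h(7)→s(18) and a(0)→z(25) fit y≡25x+25 (mod 26); the inverse of 25 mod 26 is 25. Each letter's alphabet position (a=0..z=25) is mapped through 25·x+25 mod 26 — an affine cipher.
For throw: t(19)→25·19+25≡6=g; h(7)→25·7+25≡18=s; r(17)→25·17+25≡8=i; o(14)→25·14+25≡11=l; w(22)→25·22+25≡3=d (all mod 26).

gsild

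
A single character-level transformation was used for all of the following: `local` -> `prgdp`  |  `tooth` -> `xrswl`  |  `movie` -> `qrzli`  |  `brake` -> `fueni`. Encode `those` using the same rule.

xksvi

Shifts by position in local: pos 0: l→p (+4), pos 1: o→r (+3), pos 2: c→g (+4), pos 3: a→d (+3) — repeating every 2. It's a Vigenère-style cipher with numeric key [4,3]: position i shifts by key[i mod 2].
For those: t+4=x, h+3=k, o+4=s, s+3=v, e+4=i.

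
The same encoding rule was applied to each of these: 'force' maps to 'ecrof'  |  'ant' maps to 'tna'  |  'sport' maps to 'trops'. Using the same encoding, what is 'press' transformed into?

sserp

The word is simply reversed.
Applying it to press: reverse → sserp.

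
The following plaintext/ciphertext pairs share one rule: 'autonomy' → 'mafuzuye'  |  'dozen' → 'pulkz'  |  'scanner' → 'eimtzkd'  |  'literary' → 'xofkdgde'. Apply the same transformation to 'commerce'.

It's a Vigenère-style cipher with numeric key [12,6]: position i shifts by key[i mod 2].
For commerce: c+12=o, o+6=u, m+12=y, m+6=s, e+12=q, r+6=x, c+12=o, e+6=k.

ouysqxok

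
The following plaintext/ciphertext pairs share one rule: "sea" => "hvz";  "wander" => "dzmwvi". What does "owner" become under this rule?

Each pair mirrors across the alphabet (s↔h, e↔v, a↔z): positions sum to 25. This is the alphabet-reversal cipher (Atbash): a becomes z, b becomes y, etc.
Applying it to owner: o↔l, w↔d, n↔m, e↔v, r↔i.

ldmvi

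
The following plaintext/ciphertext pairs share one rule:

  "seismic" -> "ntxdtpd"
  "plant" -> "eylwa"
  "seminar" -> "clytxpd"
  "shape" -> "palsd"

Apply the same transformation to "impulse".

pdwfaxt

The output letters match the input read backwards, each shifted +11: seismic reversed is cimsies. Read the word backwards and shift each letter +11.
On impulse: reverse → eslupmi; then shift: e+11=p, s+11=d, l+11=w, u+11=f, p+11=a, m+11=x, i+11=t.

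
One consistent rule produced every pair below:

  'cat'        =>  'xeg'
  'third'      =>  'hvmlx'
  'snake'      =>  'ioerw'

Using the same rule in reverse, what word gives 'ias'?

owe

The output letters match the input read backwards, each shifted +4: cat reversed is tac. Read the word backwards and shift each letter +4.
Undoing it on ias: shift back: i−4=e, a−4=w, s−4=o → ewo; then reverse → owe.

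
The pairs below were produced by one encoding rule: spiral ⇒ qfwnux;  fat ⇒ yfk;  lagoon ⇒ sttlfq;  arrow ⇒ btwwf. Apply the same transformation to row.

The word is reversed, then every letter is shifted forward by 5.
Applying it to row: reverse → wor; then shift: w+5=b, o+5=t, r+5=w.

btw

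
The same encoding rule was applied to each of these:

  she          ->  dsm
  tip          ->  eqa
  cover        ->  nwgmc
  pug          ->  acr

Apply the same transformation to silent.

The shift depends on letter class: consonant s→d is +11, but vowel e→m is +8. Two shifts are in play — +8 for a/e/i/o/u, +11 for every other letter.
Applying it to silent: s(cons)+11=d, i(vowel)+8=q, l(cons)+11=w, e(vowel)+8=m, n(cons)+11=y, t(cons)+11=e.

dqwmye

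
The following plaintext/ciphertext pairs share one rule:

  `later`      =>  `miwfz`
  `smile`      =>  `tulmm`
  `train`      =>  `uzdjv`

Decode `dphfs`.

cheek

The shifts repeat in a cycle of length 3: positions 0,1,… shift by +1, +8, +3, then the pattern repeats.
Decoding dphfs: d−1=c, p−8=h, h−3=e, f−1=e, s−8=k.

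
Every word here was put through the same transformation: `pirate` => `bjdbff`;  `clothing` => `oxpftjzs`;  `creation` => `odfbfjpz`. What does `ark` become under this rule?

bdw

The shift depends on letter class: consonant p→b is +12, but vowel i→j is +1. Two shifts are in play — +1 for a/e/i/o/u, +12 for every other letter.
On ark: a(vowel)+1=b, r(cons)+12=d, k(cons)+12=w.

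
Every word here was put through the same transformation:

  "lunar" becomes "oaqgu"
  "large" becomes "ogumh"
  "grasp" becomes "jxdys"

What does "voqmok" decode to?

single

Shifts by position in lunar: pos 0: l→o (+3), pos 1: u→a (+6), pos 2: n→q (+3), pos 3: a→g (+6) — repeating every 2. It's a Vigenère-style cipher with numeric key [3,6]: position i shifts by key[i mod 2].
Decoding voqmok: v−3=s, o−6=i, q−3=n, m−6=g, o−3=l, k−6=e.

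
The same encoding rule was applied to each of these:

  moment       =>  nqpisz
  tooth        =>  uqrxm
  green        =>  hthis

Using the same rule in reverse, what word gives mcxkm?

laugh

In moment: m→n is +1, o→q is +2, m→p is +3, e→i is +4 — the shift increases by 1 each position. The shift increases by 1 at each position, starting from +1: 1, 2, 3, ….
Undoing it on mcxkm: m−1=l, c−2=a, x−3=u, k−4=g, m−5=h.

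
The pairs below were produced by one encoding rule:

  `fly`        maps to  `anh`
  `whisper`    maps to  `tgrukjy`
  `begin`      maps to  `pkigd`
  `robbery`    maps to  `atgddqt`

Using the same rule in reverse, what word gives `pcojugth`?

The word is reversed, then every letter is shifted forward by 2.
Undoing it on pcojugth: shift back: p−2=n, c−2=a, o−2=m, j−2=h, u−2=s, g−2=e, t−2=r, h−2=f → namhserf; then reverse → freshman.

freshman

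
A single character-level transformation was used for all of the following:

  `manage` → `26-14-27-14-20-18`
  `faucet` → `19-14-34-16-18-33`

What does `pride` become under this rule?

m is letter #13 and maps to 26: an offset of 13. Letters become their 1-based position plus 13 (so a→14, b→15, …).
For pride: p=16→29, r=18→31, i=9→22, d=4→17, e=5→18.

29-31-22-17-18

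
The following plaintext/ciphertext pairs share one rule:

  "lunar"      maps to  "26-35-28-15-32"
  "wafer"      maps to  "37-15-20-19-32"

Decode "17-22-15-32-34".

chart

l is letter #12 and maps to 26: an offset of 14. The number is (letter's place in the alphabet, a=1) + 14.
Reversing it on 17-22-15-32-34: 17→(17−14)÷1=3=c, 22→(22−14)÷1=8=h, 15→(15−14)÷1=1=a, 32→(32−14)÷1=18=r, 34→(34−14)÷1=20=t.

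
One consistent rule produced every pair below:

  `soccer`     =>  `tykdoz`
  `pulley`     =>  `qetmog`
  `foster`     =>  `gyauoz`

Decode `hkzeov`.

garden

It's a Vigenère-style cipher with numeric key [1,10,8]: position i shifts by key[i mod 3].
Reversing it on hkzeov: h−1=g, k−10=a, z−8=r, e−1=d, o−10=e, v−8=n.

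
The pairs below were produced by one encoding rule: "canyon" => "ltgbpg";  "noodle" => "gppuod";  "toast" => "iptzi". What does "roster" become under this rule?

c(2)→l(11) and a(0)→t(19) fit y≡9x+19 (mod 26); the inverse of 9 mod 26 is 3. Each letter's alphabet position (a=0..z=25) is mapped through 9·x+19 mod 26 — an affine cipher.
On roster: r(17)→9·17+19≡16=q; o(14)→9·14+19≡15=p; s(18)→9·18+19≡25=z; t(19)→9·19+19≡8=i; e(4)→9·4+19≡3=d; r(17)→9·17+19≡16=q (all mod 26).

qpzidq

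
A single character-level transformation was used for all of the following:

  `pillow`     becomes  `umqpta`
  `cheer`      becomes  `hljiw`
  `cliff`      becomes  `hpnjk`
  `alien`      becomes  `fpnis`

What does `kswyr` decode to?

forum

Shifts by position in pillow: pos 0: p→u (+5), pos 1: i→m (+4), pos 2: l→q (+5), pos 3: l→p (+4) — repeating every 2. A repeating key of period 2 is used — shifts +5, +4 over and over.
Undoing it on kswyr: k−5=f, s−4=o, w−5=r, y−4=u, r−5=m.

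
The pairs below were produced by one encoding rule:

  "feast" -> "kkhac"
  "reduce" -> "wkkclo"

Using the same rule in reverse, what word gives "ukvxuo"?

In feast: f→k is +5, e→k is +6, a→h is +7, s→a is +8 — the shift increases by 1 each position. The shift increases by 1 at each position, starting from +5: 5, 6, 7, ….
Reversing it on ukvxuo: u−5=p, k−6=e, v−7=o, x−8=p, u−9=l, o−10=e.

people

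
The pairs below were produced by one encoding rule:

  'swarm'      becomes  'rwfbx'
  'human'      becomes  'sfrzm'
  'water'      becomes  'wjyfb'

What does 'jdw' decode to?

rye

The output letters match the input read backwards, each shifted +5: swarm reversed is mraws. The word is reversed, then every letter is shifted forward by 5.
Reversing it on jdw: shift back: j−5=e, d−5=y, w−5=r → eyr; then reverse → rye.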